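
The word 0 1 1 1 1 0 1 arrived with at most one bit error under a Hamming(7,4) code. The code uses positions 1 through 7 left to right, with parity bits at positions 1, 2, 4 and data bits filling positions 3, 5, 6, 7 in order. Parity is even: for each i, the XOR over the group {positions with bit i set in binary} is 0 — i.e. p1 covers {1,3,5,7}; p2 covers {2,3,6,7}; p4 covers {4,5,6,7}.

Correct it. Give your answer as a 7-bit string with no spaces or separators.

s1 (pos 1,3,5,7): 0⊕1⊕1⊕1 = 1
s2 (pos 2,3,6,7): 1⊕1⊕0⊕1 = 1
s4 (pos 4,5,6,7): 1⊕1⊕0⊕1 = 1
Syndrome s4…s1 = 111 → error at position 7.
Flip position 7: 0111101 → 0111100

0111100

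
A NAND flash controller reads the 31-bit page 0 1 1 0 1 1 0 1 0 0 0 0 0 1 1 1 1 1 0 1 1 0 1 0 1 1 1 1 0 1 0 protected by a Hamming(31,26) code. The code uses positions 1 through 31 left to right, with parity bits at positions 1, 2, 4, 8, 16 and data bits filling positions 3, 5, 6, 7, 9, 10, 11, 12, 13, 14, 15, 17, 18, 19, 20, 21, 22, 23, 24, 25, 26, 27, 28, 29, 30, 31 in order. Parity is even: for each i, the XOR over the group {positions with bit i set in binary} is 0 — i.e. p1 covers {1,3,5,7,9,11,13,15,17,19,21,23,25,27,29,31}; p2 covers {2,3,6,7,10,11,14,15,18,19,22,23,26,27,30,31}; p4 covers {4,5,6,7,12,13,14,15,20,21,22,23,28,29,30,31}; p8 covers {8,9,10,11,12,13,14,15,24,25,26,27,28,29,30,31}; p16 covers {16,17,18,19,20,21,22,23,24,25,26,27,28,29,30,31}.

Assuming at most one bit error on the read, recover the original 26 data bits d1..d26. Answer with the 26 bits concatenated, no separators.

11100000011110010101111010

s1 (pos 1,3,5,7,9,11,13,15,17,19,21,23,25,27,29,31): 0⊕1⊕1⊕0⊕0⊕0⊕0⊕1⊕1⊕0⊕1⊕1⊕1⊕1⊕0⊕0 = 0
s2 (pos 2,3,6,7,10,11,14,15,18,19,22,23,26,27,30,31): 1⊕1⊕1⊕0⊕0⊕0⊕1⊕1⊕1⊕0⊕0⊕1⊕1⊕1⊕1⊕0 = 0
s4 (pos 4,5,6,7,12,13,14,15,20,21,22,23,28,29,30,31): 0⊕1⊕1⊕0⊕0⊕0⊕1⊕1⊕1⊕1⊕0⊕1⊕1⊕0⊕1⊕0 = 1
s8 (pos 8,9,10,11,12,13,14,15,24,25,26,27,28,29,30,31): 1⊕0⊕0⊕0⊕0⊕0⊕1⊕1⊕0⊕1⊕1⊕1⊕1⊕0⊕1⊕0 = 0
s16 (pos 16,17,18,19,20,21,22,23,24,25,26,27,28,29,30,31): 1⊕1⊕1⊕0⊕1⊕1⊕0⊕1⊕0⊕1⊕1⊕1⊕1⊕0⊕1⊕0 = 1
Syndrome s16…s1 = 10100 → error at position 20.
Flip position 20: 0110110100000111110110101111010 → 0110110100000111110010101111010
Read data bits from positions 3,5,6,7,9,10,11,12,13,14,15,17,18,19,20,21,22,23,24,25,26,27,28,29,30,31: 11100000011110010101111010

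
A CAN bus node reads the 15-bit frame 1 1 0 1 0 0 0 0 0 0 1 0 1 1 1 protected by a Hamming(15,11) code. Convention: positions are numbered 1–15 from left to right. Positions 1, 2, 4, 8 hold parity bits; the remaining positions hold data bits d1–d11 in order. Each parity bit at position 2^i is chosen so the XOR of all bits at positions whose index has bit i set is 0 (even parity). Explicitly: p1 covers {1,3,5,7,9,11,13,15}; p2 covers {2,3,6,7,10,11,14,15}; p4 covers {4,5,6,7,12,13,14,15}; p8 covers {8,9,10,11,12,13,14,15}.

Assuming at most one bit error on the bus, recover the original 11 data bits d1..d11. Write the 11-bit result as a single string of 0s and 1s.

00000010111

s1 (pos 1,3,5,7,9,11,13,15): 1⊕0⊕0⊕0⊕0⊕1⊕1⊕1 = 0
s2 (pos 2,3,6,7,10,11,14,15): 1⊕0⊕0⊕0⊕0⊕1⊕1⊕1 = 0
s4 (pos 4,5,6,7,12,13,14,15): 1⊕0⊕0⊕0⊕0⊕1⊕1⊕1 = 0
s8 (pos 8,9,10,11,12,13,14,15): 0⊕0⊕0⊕1⊕0⊕1⊕1⊕1 = 0
Syndrome s8…s1 = 0000 → no error.
Read data bits from positions 3,5,6,7,9,10,11,12,13,14,15: 00000010111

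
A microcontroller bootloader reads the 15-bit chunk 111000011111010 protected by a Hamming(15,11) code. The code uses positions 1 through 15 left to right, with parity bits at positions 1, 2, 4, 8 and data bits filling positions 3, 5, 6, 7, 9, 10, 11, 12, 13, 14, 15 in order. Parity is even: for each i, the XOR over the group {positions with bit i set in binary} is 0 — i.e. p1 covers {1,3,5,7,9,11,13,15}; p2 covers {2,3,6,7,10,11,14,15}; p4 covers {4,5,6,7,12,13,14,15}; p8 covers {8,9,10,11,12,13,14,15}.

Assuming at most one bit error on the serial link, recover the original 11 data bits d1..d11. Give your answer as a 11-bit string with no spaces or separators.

s1 (pos 1,3,5,7,9,11,13,15): 1⊕1⊕0⊕0⊕1⊕1⊕0⊕0 = 0
s2 (pos 2,3,6,7,10,11,14,15): 1⊕1⊕0⊕0⊕1⊕1⊕1⊕0 = 1
s4 (pos 4,5,6,7,12,13,14,15): 0⊕0⊕0⊕0⊕1⊕0⊕1⊕0 = 0
s8 (pos 8,9,10,11,12,13,14,15): 1⊕1⊕1⊕1⊕1⊕0⊕1⊕0 = 0
Syndrome s8…s1 = 0010 → error at position 2.
Flip position 2: 111000011111010 → 101000011111010
Read data bits from positions 3,5,6,7,9,10,11,12,13,14,15: 10001111010

10001111010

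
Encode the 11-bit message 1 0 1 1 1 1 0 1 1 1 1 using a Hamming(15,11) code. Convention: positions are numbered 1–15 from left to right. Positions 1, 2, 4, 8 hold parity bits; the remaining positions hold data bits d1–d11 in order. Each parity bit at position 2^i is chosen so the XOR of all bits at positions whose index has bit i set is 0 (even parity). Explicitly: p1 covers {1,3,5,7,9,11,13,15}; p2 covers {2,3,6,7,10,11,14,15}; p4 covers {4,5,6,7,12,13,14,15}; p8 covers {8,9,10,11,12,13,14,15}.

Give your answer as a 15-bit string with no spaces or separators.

Place data at non-parity positions: p1 p2 1 p4 0 1 1 p8 1 1 0 1 1 1 1
p1 (pos 1,3,5,7,9,11,13,15): XOR of data positions = 1⊕0⊕1⊕1⊕0⊕1⊕1 = 1
p2 (pos 2,3,6,7,10,11,14,15): XOR of data positions = 1⊕1⊕1⊕1⊕0⊕1⊕1 = 0
p4 (pos 4,5,6,7,12,13,14,15): XOR of data positions = 0⊕1⊕1⊕1⊕1⊕1⊕1 = 0
p8 (pos 8,9,10,11,12,13,14,15): XOR of data positions = 1⊕1⊕0⊕1⊕1⊕1⊕1 = 0
Codeword: 101001101101111

101001101101111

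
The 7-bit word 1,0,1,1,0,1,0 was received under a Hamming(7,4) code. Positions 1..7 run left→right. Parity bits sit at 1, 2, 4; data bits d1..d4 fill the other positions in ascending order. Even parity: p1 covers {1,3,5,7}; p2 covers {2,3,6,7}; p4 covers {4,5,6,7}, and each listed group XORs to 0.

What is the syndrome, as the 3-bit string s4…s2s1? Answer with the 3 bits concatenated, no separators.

000

s1 (pos 1,3,5,7): 1⊕1⊕0⊕0 = 0
s2 (pos 2,3,6,7): 0⊕1⊕1⊕0 = 0
s4 (pos 4,5,6,7): 1⊕0⊕1⊕0 = 0
Syndrome s4…s1 = 000 → no error.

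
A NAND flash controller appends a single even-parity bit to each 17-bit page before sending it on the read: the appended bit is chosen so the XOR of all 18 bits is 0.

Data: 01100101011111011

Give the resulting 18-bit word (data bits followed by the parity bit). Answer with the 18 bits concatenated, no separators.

XOR of the 17 data bits: 0⊕1⊕1⊕0⊕0⊕1⊕0⊕1⊕0⊕1⊕1⊕1⊕1⊕1⊕0⊕1⊕1 = 1
Parity bit = 1 (so all 18 bits XOR to 0).

011001010111110111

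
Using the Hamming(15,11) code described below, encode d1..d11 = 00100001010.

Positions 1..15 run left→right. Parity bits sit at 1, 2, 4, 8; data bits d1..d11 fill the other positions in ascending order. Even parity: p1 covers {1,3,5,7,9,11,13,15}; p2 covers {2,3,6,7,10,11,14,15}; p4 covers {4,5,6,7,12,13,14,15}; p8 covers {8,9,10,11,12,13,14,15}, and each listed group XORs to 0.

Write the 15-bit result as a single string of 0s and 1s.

Place data at non-parity positions: p1 p2 0 p4 0 1 0 p8 0 0 0 1 0 1 0
p1 (pos 1,3,5,7,9,11,13,15): XOR of data positions = 0⊕0⊕0⊕0⊕0⊕0⊕0 = 0
p2 (pos 2,3,6,7,10,11,14,15): XOR of data positions = 0⊕1⊕0⊕0⊕0⊕1⊕0 = 0
p4 (pos 4,5,6,7,12,13,14,15): XOR of data positions = 0⊕1⊕0⊕1⊕0⊕1⊕0 = 1
p8 (pos 8,9,10,11,12,13,14,15): XOR of data positions = 0⊕0⊕0⊕1⊕0⊕1⊕0 = 0
Codeword: 000101000001010

000101000001010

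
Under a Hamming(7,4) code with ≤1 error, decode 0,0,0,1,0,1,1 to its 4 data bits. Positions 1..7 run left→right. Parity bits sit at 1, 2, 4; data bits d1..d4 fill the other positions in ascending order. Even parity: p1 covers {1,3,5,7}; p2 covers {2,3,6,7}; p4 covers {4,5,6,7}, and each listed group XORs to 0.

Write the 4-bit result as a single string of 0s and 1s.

s1 (pos 1,3,5,7): 0⊕0⊕0⊕1 = 1
s2 (pos 2,3,6,7): 0⊕0⊕1⊕1 = 0
s4 (pos 4,5,6,7): 1⊕0⊕1⊕1 = 1
Syndrome s4…s1 = 101 → error at position 5.
Flip position 5: 0001011 → 0001111
Read data bits from positions 3,5,6,7: 0111

0111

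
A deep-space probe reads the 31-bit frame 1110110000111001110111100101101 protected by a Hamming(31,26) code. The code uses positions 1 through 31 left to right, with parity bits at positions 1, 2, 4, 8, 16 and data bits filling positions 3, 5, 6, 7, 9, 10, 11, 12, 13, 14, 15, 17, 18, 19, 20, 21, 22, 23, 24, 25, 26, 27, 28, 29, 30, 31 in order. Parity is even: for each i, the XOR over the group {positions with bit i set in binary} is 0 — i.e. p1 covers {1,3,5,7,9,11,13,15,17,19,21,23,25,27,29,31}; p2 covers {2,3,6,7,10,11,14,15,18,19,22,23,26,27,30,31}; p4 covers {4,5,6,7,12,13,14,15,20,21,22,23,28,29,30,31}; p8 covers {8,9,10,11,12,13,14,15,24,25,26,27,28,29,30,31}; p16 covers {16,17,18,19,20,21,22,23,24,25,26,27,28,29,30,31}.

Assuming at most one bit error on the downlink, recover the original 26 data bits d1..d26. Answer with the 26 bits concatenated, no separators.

11100011100110111100101111

s1 (pos 1,3,5,7,9,11,13,15,17,19,21,23,25,27,29,31): 1⊕1⊕1⊕0⊕0⊕1⊕1⊕0⊕1⊕0⊕1⊕1⊕0⊕0⊕1⊕1 = 0
s2 (pos 2,3,6,7,10,11,14,15,18,19,22,23,26,27,30,31): 1⊕1⊕1⊕0⊕0⊕1⊕0⊕0⊕1⊕0⊕1⊕1⊕1⊕0⊕0⊕1 = 1
s4 (pos 4,5,6,7,12,13,14,15,20,21,22,23,28,29,30,31): 0⊕1⊕1⊕0⊕1⊕1⊕0⊕0⊕1⊕1⊕1⊕1⊕1⊕1⊕0⊕1 = 1
s8 (pos 8,9,10,11,12,13,14,15,24,25,26,27,28,29,30,31): 0⊕0⊕0⊕1⊕1⊕1⊕0⊕0⊕0⊕0⊕1⊕0⊕1⊕1⊕0⊕1 = 1
s16 (pos 16,17,18,19,20,21,22,23,24,25,26,27,28,29,30,31): 1⊕1⊕1⊕0⊕1⊕1⊕1⊕1⊕0⊕0⊕1⊕0⊕1⊕1⊕0⊕1 = 1
Syndrome s16…s1 = 11110 → error at position 30.
Flip position 30: 1110110000111001110111100101101 → 1110110000111001110111100101111
Read data bits from positions 3,5,6,7,9,10,11,12,13,14,15,17,18,19,20,21,22,23,24,25,26,27,28,29,30,31: 11100011100110111100101111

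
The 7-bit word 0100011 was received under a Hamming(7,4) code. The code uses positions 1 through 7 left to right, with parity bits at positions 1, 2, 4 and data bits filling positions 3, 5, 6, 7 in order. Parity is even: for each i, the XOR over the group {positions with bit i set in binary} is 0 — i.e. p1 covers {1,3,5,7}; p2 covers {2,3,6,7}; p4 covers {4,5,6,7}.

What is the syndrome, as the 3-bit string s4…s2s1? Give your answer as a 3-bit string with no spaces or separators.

s1 (pos 1,3,5,7): 0⊕0⊕0⊕1 = 1
s2 (pos 2,3,6,7): 1⊕0⊕1⊕1 = 1
s4 (pos 4,5,6,7): 0⊕0⊕1⊕1 = 0
Syndrome s4…s1 = 011 → error at position 3.

011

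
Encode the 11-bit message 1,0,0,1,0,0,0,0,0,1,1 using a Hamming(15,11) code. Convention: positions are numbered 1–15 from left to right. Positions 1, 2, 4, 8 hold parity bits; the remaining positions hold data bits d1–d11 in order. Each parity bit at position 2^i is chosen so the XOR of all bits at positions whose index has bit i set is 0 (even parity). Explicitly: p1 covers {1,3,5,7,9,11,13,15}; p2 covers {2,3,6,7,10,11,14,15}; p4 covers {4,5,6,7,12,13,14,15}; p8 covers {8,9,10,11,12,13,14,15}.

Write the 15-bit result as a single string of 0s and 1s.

101100100000011

Place data at non-parity positions: p1 p2 1 p4 0 0 1 p8 0 0 0 0 0 1 1
p1 (pos 1,3,5,7,9,11,13,15): XOR of data positions = 1⊕0⊕1⊕0⊕0⊕0⊕1 = 1
p2 (pos 2,3,6,7,10,11,14,15): XOR of data positions = 1⊕0⊕1⊕0⊕0⊕1⊕1 = 0
p4 (pos 4,5,6,7,12,13,14,15): XOR of data positions = 0⊕0⊕1⊕0⊕0⊕1⊕1 = 1
p8 (pos 8,9,10,11,12,13,14,15): XOR of data positions = 0⊕0⊕0⊕0⊕0⊕1⊕1 = 0
Codeword: 101100100000011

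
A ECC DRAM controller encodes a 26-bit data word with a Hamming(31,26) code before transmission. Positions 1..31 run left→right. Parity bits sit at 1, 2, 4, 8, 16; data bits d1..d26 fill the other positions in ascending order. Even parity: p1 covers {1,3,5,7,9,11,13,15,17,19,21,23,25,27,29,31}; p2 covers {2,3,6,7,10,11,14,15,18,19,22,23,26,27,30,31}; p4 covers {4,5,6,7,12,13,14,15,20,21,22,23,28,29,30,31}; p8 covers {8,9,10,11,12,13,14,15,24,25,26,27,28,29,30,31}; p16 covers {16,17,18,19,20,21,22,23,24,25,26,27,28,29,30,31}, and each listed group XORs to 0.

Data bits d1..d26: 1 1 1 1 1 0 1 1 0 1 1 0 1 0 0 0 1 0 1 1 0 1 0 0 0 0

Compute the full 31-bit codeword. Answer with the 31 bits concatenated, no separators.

Place data at non-parity positions: p1 p2 1 p4 1 1 1 p8 1 0 1 1 0 1 1 p16 0 1 0 0 0 1 0 1 1 0 1 0 0 0 0
p1 (pos 1,3,5,7,9,11,13,15,17,19,21,23,25,27,29,31): XOR of data positions = 1⊕1⊕1⊕1⊕1⊕0⊕1⊕0⊕0⊕0⊕0⊕1⊕1⊕0⊕0 = 0
p2 (pos 2,3,6,7,10,11,14,15,18,19,22,23,26,27,30,31): XOR of data positions = 1⊕1⊕1⊕0⊕1⊕1⊕1⊕1⊕0⊕1⊕0⊕0⊕1⊕0⊕0 = 1
p4 (pos 4,5,6,7,12,13,14,15,20,21,22,23,28,29,30,31): XOR of data positions = 1⊕1⊕1⊕1⊕0⊕1⊕1⊕0⊕0⊕1⊕0⊕0⊕0⊕0⊕0 = 1
p8 (pos 8,9,10,11,12,13,14,15,24,25,26,27,28,29,30,31): XOR of data positions = 1⊕0⊕1⊕1⊕0⊕1⊕1⊕1⊕1⊕0⊕1⊕0⊕0⊕0⊕0 = 0
p16 (pos 16,17,18,19,20,21,22,23,24,25,26,27,28,29,30,31): XOR of data positions = 0⊕1⊕0⊕0⊕0⊕1⊕0⊕1⊕1⊕0⊕1⊕0⊕0⊕0⊕0 = 1
Codeword: 0111111010110111010001011010000

0111111010110111010001011010000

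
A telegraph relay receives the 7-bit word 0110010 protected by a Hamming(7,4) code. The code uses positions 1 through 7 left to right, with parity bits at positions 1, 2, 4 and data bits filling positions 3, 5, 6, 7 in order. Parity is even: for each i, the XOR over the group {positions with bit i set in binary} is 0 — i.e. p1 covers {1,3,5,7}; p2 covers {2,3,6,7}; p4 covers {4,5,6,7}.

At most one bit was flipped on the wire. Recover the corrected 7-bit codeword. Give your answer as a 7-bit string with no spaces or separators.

0110011

s1 (pos 1,3,5,7): 0⊕1⊕0⊕0 = 1
s2 (pos 2,3,6,7): 1⊕1⊕1⊕0 = 1
s4 (pos 4,5,6,7): 0⊕0⊕1⊕0 = 1
Syndrome s4…s1 = 111 → error at position 7.
Flip position 7: 0110010 → 0110011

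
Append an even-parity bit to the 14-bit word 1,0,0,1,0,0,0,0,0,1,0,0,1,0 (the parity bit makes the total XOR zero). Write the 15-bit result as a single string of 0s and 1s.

100100000100100

XOR of the 14 data bits: 1⊕0⊕0⊕1⊕0⊕0⊕0⊕0⊕0⊕1⊕0⊕0⊕1⊕0 = 0
Parity bit = 0 (so all 15 bits XOR to 0).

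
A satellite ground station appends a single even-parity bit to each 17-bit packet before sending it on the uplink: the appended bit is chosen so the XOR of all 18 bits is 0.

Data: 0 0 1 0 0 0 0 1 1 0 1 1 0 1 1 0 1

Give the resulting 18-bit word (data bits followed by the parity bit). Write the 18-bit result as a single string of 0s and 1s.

001000011011011010

XOR of the 17 data bits: 0⊕0⊕1⊕0⊕0⊕0⊕0⊕1⊕1⊕0⊕1⊕1⊕0⊕1⊕1⊕0⊕1 = 0
Parity bit = 0 (so all 18 bits XOR to 0).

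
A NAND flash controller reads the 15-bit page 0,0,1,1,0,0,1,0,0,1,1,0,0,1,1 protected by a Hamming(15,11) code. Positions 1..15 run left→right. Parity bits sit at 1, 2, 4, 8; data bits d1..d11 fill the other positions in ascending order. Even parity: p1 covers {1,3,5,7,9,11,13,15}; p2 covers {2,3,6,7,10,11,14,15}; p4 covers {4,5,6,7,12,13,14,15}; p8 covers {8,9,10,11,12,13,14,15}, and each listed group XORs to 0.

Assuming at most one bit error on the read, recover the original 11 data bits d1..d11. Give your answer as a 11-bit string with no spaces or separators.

s1 (pos 1,3,5,7,9,11,13,15): 0⊕1⊕0⊕1⊕0⊕1⊕0⊕1 = 0
s2 (pos 2,3,6,7,10,11,14,15): 0⊕1⊕0⊕1⊕1⊕1⊕1⊕1 = 0
s4 (pos 4,5,6,7,12,13,14,15): 1⊕0⊕0⊕1⊕0⊕0⊕1⊕1 = 0
s8 (pos 8,9,10,11,12,13,14,15): 0⊕0⊕1⊕1⊕0⊕0⊕1⊕1 = 0
Syndrome s8…s1 = 0000 → no error.
Read data bits from positions 3,5,6,7,9,10,11,12,13,14,15: 10010110011

10010110011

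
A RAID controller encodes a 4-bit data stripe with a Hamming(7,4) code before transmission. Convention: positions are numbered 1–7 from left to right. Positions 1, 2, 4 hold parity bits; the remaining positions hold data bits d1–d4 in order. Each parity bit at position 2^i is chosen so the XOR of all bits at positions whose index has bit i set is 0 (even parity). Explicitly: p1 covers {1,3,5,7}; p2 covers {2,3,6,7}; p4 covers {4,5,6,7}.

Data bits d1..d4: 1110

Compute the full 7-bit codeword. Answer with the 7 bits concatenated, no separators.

Place data at non-parity positions: p1 p2 1 p4 1 1 0
p1 (pos 1,3,5,7): XOR of data positions = 1⊕1⊕0 = 0
p2 (pos 2,3,6,7): XOR of data positions = 1⊕1⊕0 = 0
p4 (pos 4,5,6,7): XOR of data positions = 1⊕1⊕0 = 0
Codeword: 0010110

0010110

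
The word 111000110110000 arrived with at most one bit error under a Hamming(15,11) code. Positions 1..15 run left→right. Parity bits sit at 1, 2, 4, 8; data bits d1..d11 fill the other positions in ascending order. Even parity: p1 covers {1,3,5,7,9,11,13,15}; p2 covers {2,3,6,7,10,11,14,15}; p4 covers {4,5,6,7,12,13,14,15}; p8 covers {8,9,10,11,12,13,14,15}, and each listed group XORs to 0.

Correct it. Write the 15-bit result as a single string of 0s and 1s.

111000110110010

s1 (pos 1,3,5,7,9,11,13,15): 1⊕1⊕0⊕1⊕0⊕1⊕0⊕0 = 0
s2 (pos 2,3,6,7,10,11,14,15): 1⊕1⊕0⊕1⊕1⊕1⊕0⊕0 = 1
s4 (pos 4,5,6,7,12,13,14,15): 0⊕0⊕0⊕1⊕0⊕0⊕0⊕0 = 1
s8 (pos 8,9,10,11,12,13,14,15): 1⊕0⊕1⊕1⊕0⊕0⊕0⊕0 = 1
Syndrome s8…s1 = 1110 → error at position 14.
Flip position 14: 111000110110000 → 111000110110010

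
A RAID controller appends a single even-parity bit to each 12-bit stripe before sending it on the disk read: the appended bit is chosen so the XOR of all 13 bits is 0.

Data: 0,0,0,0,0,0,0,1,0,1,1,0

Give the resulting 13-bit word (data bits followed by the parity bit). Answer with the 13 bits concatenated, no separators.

XOR of the 12 data bits: 0⊕0⊕0⊕0⊕0⊕0⊕0⊕1⊕0⊕1⊕1⊕0 = 1
Parity bit = 1 (so all 13 bits XOR to 0).

0000000101101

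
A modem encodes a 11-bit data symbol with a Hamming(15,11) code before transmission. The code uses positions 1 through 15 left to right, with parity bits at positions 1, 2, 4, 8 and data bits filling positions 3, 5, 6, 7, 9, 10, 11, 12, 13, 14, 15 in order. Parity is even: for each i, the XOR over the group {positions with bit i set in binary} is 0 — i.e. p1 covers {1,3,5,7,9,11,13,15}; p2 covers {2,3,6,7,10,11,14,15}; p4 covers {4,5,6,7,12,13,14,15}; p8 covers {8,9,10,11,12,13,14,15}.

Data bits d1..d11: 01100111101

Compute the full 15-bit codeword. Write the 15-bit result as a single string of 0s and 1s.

Place data at non-parity positions: p1 p2 0 p4 1 1 0 p8 0 1 1 1 1 0 1
p1 (pos 1,3,5,7,9,11,13,15): XOR of data positions = 0⊕1⊕0⊕0⊕1⊕1⊕1 = 0
p2 (pos 2,3,6,7,10,11,14,15): XOR of data positions = 0⊕1⊕0⊕1⊕1⊕0⊕1 = 0
p4 (pos 4,5,6,7,12,13,14,15): XOR of data positions = 1⊕1⊕0⊕1⊕1⊕0⊕1 = 1
p8 (pos 8,9,10,11,12,13,14,15): XOR of data positions = 0⊕1⊕1⊕1⊕1⊕0⊕1 = 1
Codeword: 000111010111101

000111010111101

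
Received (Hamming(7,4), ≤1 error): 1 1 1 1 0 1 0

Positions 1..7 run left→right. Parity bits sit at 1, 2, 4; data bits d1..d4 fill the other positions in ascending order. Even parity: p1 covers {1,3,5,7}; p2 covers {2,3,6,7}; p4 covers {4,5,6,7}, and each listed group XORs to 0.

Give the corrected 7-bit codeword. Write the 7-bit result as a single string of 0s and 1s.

s1 (pos 1,3,5,7): 1⊕1⊕0⊕0 = 0
s2 (pos 2,3,6,7): 1⊕1⊕1⊕0 = 1
s4 (pos 4,5,6,7): 1⊕0⊕1⊕0 = 0
Syndrome s4…s1 = 010 → error at position 2.
Flip position 2: 1111010 → 1011010

1011010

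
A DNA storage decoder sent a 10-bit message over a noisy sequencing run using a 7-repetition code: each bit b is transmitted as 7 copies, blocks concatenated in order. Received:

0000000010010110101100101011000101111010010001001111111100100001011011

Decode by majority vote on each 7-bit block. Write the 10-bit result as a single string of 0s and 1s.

Block 1 (0000000): 0 ones → 0
Block 2 (0100101): 3 ones → 0
Block 3 (1010110): 4 ones → 1
Block 4 (0101011): 4 ones → 1
Block 5 (0001011): 3 ones → 0
Block 6 (1101001): 4 ones → 1
Block 7 (0001001): 2 ones → 0
Block 8 (1111111): 7 ones → 1
Block 9 (0010000): 1 one → 0
Block 10 (1011011): 5 ones → 1

0011010101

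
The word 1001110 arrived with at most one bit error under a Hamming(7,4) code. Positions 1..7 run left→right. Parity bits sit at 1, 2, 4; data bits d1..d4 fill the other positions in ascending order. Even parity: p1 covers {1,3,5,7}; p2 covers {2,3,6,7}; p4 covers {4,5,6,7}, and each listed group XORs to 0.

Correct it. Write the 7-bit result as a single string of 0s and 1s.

1001100

s1 (pos 1,3,5,7): 1⊕0⊕1⊕0 = 0
s2 (pos 2,3,6,7): 0⊕0⊕1⊕0 = 1
s4 (pos 4,5,6,7): 1⊕1⊕1⊕0 = 1
Syndrome s4…s1 = 110 → error at position 6.
Flip position 6: 1001110 → 1001100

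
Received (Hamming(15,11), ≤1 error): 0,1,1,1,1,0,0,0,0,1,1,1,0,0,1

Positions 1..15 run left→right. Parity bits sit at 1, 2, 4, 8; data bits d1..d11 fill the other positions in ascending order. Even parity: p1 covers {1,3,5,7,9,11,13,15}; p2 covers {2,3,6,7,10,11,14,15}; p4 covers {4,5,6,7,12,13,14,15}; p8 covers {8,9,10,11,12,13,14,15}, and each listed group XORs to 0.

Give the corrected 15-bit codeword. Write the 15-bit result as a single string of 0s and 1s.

001110000111001

s1 (pos 1,3,5,7,9,11,13,15): 0⊕1⊕1⊕0⊕0⊕1⊕0⊕1 = 0
s2 (pos 2,3,6,7,10,11,14,15): 1⊕1⊕0⊕0⊕1⊕1⊕0⊕1 = 1
s4 (pos 4,5,6,7,12,13,14,15): 1⊕1⊕0⊕0⊕1⊕0⊕0⊕1 = 0
s8 (pos 8,9,10,11,12,13,14,15): 0⊕0⊕1⊕1⊕1⊕0⊕0⊕1 = 0
Syndrome s8…s1 = 0010 → error at position 2.
Flip position 2: 011110000111001 → 001110000111001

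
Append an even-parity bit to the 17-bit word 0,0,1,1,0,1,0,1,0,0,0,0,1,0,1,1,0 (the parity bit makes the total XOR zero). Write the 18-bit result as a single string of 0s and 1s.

XOR of the 17 data bits: 0⊕0⊕1⊕1⊕0⊕1⊕0⊕1⊕0⊕0⊕0⊕0⊕1⊕0⊕1⊕1⊕0 = 1
Parity bit = 1 (so all 18 bits XOR to 0).

001101010000101101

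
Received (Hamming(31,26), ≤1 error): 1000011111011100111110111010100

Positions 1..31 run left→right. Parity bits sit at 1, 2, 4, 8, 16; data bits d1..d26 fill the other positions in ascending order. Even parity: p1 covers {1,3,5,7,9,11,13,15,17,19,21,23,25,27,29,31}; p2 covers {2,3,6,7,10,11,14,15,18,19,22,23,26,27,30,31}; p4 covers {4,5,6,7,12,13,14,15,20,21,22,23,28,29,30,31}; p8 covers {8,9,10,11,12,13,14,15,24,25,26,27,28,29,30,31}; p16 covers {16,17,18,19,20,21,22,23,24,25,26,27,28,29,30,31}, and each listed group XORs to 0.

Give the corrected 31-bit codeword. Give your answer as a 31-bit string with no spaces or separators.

s1 (pos 1,3,5,7,9,11,13,15,17,19,21,23,25,27,29,31): 1⊕0⊕0⊕1⊕1⊕0⊕1⊕0⊕1⊕1⊕1⊕1⊕1⊕1⊕1⊕0 = 1
s2 (pos 2,3,6,7,10,11,14,15,18,19,22,23,26,27,30,31): 0⊕0⊕1⊕1⊕1⊕0⊕1⊕0⊕1⊕1⊕0⊕1⊕0⊕1⊕0⊕0 = 0
s4 (pos 4,5,6,7,12,13,14,15,20,21,22,23,28,29,30,31): 0⊕0⊕1⊕1⊕1⊕1⊕1⊕0⊕1⊕1⊕0⊕1⊕0⊕1⊕0⊕0 = 1
s8 (pos 8,9,10,11,12,13,14,15,24,25,26,27,28,29,30,31): 1⊕1⊕1⊕0⊕1⊕1⊕1⊕0⊕1⊕1⊕0⊕1⊕0⊕1⊕0⊕0 = 0
s16 (pos 16,17,18,19,20,21,22,23,24,25,26,27,28,29,30,31): 0⊕1⊕1⊕1⊕1⊕1⊕0⊕1⊕1⊕1⊕0⊕1⊕0⊕1⊕0⊕0 = 0
Syndrome s16…s1 = 00101 → error at position 5.
Flip position 5: 1000011111011100111110111010100 → 1000111111011100111110111010100

1000111111011100111110111010100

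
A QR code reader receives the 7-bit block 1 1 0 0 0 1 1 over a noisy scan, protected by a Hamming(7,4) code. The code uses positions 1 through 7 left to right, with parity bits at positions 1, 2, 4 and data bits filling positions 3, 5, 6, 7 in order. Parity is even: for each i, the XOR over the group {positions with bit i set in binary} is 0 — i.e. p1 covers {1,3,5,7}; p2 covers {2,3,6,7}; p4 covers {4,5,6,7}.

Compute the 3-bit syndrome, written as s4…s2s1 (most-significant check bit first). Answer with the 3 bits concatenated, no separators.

010

s1 (pos 1,3,5,7): 1⊕0⊕0⊕1 = 0
s2 (pos 2,3,6,7): 1⊕0⊕1⊕1 = 1
s4 (pos 4,5,6,7): 0⊕0⊕1⊕1 = 0
Syndrome s4…s1 = 010 → error at position 2.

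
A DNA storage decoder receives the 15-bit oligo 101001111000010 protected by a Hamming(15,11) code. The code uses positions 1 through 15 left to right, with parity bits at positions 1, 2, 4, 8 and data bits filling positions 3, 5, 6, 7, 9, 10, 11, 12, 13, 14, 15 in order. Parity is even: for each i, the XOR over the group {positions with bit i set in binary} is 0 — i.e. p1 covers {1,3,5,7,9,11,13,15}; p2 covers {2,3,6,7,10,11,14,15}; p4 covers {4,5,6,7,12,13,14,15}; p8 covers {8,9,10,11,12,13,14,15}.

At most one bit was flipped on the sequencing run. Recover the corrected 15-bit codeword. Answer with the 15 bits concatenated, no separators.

s1 (pos 1,3,5,7,9,11,13,15): 1⊕1⊕0⊕1⊕1⊕0⊕0⊕0 = 0
s2 (pos 2,3,6,7,10,11,14,15): 0⊕1⊕1⊕1⊕0⊕0⊕1⊕0 = 0
s4 (pos 4,5,6,7,12,13,14,15): 0⊕0⊕1⊕1⊕0⊕0⊕1⊕0 = 1
s8 (pos 8,9,10,11,12,13,14,15): 1⊕1⊕0⊕0⊕0⊕0⊕1⊕0 = 1
Syndrome s8…s1 = 1100 → error at position 12.
Flip position 12: 101001111000010 → 101001111001010

101001111001010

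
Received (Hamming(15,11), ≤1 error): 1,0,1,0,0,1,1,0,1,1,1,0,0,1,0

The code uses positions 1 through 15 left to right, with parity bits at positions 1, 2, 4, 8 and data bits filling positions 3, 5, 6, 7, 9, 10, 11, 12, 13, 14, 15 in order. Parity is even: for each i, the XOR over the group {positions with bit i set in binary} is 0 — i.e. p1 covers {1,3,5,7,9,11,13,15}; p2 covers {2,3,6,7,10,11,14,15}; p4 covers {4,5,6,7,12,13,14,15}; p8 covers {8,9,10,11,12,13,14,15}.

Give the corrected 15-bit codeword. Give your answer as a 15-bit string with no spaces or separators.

101011101110010

s1 (pos 1,3,5,7,9,11,13,15): 1⊕1⊕0⊕1⊕1⊕1⊕0⊕0 = 1
s2 (pos 2,3,6,7,10,11,14,15): 0⊕1⊕1⊕1⊕1⊕1⊕1⊕0 = 0
s4 (pos 4,5,6,7,12,13,14,15): 0⊕0⊕1⊕1⊕0⊕0⊕1⊕0 = 1
s8 (pos 8,9,10,11,12,13,14,15): 0⊕1⊕1⊕1⊕0⊕0⊕1⊕0 = 0
Syndrome s8…s1 = 0101 → error at position 5.
Flip position 5: 101001101110010 → 101011101110010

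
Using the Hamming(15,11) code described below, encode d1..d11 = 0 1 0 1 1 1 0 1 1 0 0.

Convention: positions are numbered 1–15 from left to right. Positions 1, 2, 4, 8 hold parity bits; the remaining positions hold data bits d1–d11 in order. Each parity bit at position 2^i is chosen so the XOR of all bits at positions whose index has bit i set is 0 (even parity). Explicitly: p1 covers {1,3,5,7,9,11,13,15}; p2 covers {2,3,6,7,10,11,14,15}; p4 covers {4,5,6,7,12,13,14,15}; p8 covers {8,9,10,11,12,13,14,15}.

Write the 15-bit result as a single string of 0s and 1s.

000010101101100

Place data at non-parity positions: p1 p2 0 p4 1 0 1 p8 1 1 0 1 1 0 0
p1 (pos 1,3,5,7,9,11,13,15): XOR of data positions = 0⊕1⊕1⊕1⊕0⊕1⊕0 = 0
p2 (pos 2,3,6,7,10,11,14,15): XOR of data positions = 0⊕0⊕1⊕1⊕0⊕0⊕0 = 0
p4 (pos 4,5,6,7,12,13,14,15): XOR of data positions = 1⊕0⊕1⊕1⊕1⊕0⊕0 = 0
p8 (pos 8,9,10,11,12,13,14,15): XOR of data positions = 1⊕1⊕0⊕1⊕1⊕0⊕0 = 0
Codeword: 000010101101100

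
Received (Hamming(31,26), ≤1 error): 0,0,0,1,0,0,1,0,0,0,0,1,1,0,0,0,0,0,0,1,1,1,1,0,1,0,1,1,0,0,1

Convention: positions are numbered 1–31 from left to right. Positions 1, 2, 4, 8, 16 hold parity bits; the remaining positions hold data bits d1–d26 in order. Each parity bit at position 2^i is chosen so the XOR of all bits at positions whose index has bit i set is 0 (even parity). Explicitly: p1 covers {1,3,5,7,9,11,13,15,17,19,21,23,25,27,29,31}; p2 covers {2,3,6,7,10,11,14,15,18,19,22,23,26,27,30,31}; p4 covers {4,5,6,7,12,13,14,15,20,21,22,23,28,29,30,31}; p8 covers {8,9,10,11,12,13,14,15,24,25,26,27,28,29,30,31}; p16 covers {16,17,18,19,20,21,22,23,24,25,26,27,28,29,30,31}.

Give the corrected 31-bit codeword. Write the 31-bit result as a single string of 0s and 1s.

s1 (pos 1,3,5,7,9,11,13,15,17,19,21,23,25,27,29,31): 0⊕0⊕0⊕1⊕0⊕0⊕1⊕0⊕0⊕0⊕1⊕1⊕1⊕1⊕0⊕1 = 1
s2 (pos 2,3,6,7,10,11,14,15,18,19,22,23,26,27,30,31): 0⊕0⊕0⊕1⊕0⊕0⊕0⊕0⊕0⊕0⊕1⊕1⊕0⊕1⊕0⊕1 = 1
s4 (pos 4,5,6,7,12,13,14,15,20,21,22,23,28,29,30,31): 1⊕0⊕0⊕1⊕1⊕1⊕0⊕0⊕1⊕1⊕1⊕1⊕1⊕0⊕0⊕1 = 0
s8 (pos 8,9,10,11,12,13,14,15,24,25,26,27,28,29,30,31): 0⊕0⊕0⊕0⊕1⊕1⊕0⊕0⊕0⊕1⊕0⊕1⊕1⊕0⊕0⊕1 = 0
s16 (pos 16,17,18,19,20,21,22,23,24,25,26,27,28,29,30,31): 0⊕0⊕0⊕0⊕1⊕1⊕1⊕1⊕0⊕1⊕0⊕1⊕1⊕0⊕0⊕1 = 0
Syndrome s16…s1 = 00011 → error at position 3.
Flip position 3: 0001001000011000000111101011001 → 0011001000011000000111101011001

0011001000011000000111101011001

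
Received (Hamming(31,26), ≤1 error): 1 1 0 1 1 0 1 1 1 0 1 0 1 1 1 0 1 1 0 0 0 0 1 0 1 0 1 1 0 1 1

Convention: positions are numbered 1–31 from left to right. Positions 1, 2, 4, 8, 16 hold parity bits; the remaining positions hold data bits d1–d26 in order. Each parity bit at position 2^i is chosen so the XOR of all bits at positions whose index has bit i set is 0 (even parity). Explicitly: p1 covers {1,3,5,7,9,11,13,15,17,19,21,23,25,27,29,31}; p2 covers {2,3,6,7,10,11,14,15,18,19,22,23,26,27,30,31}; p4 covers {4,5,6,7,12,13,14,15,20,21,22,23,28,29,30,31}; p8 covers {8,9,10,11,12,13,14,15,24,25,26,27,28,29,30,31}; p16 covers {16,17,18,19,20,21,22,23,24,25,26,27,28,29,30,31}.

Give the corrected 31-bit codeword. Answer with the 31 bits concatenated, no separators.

s1 (pos 1,3,5,7,9,11,13,15,17,19,21,23,25,27,29,31): 1⊕0⊕1⊕1⊕1⊕1⊕1⊕1⊕1⊕0⊕0⊕1⊕1⊕1⊕0⊕1 = 0
s2 (pos 2,3,6,7,10,11,14,15,18,19,22,23,26,27,30,31): 1⊕0⊕0⊕1⊕0⊕1⊕1⊕1⊕1⊕0⊕0⊕1⊕0⊕1⊕1⊕1 = 0
s4 (pos 4,5,6,7,12,13,14,15,20,21,22,23,28,29,30,31): 1⊕1⊕0⊕1⊕0⊕1⊕1⊕1⊕0⊕0⊕0⊕1⊕1⊕0⊕1⊕1 = 0
s8 (pos 8,9,10,11,12,13,14,15,24,25,26,27,28,29,30,31): 1⊕1⊕0⊕1⊕0⊕1⊕1⊕1⊕0⊕1⊕0⊕1⊕1⊕0⊕1⊕1 = 1
s16 (pos 16,17,18,19,20,21,22,23,24,25,26,27,28,29,30,31): 0⊕1⊕1⊕0⊕0⊕0⊕0⊕1⊕0⊕1⊕0⊕1⊕1⊕0⊕1⊕1 = 0
Syndrome s16…s1 = 01000 → error at position 8.
Flip position 8: 1101101110101110110000101011011 → 1101101010101110110000101011011

1101101010101110110000101011011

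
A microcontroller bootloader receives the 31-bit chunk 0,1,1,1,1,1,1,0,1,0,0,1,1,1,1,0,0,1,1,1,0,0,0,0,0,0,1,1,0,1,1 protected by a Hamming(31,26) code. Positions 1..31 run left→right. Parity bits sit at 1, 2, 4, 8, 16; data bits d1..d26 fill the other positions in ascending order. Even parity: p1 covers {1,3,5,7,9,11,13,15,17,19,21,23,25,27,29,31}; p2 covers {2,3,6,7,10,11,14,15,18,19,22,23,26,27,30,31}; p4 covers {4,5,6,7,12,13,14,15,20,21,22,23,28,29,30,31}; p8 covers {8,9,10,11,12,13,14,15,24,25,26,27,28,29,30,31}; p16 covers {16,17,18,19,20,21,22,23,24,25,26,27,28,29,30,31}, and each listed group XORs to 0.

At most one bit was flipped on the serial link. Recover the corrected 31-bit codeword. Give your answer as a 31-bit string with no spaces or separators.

s1 (pos 1,3,5,7,9,11,13,15,17,19,21,23,25,27,29,31): 0⊕1⊕1⊕1⊕1⊕0⊕1⊕1⊕0⊕1⊕0⊕0⊕0⊕1⊕0⊕1 = 1
s2 (pos 2,3,6,7,10,11,14,15,18,19,22,23,26,27,30,31): 1⊕1⊕1⊕1⊕0⊕0⊕1⊕1⊕1⊕1⊕0⊕0⊕0⊕1⊕1⊕1 = 1
s4 (pos 4,5,6,7,12,13,14,15,20,21,22,23,28,29,30,31): 1⊕1⊕1⊕1⊕1⊕1⊕1⊕1⊕1⊕0⊕0⊕0⊕1⊕0⊕1⊕1 = 0
s8 (pos 8,9,10,11,12,13,14,15,24,25,26,27,28,29,30,31): 0⊕1⊕0⊕0⊕1⊕1⊕1⊕1⊕0⊕0⊕0⊕1⊕1⊕0⊕1⊕1 = 1
s16 (pos 16,17,18,19,20,21,22,23,24,25,26,27,28,29,30,31): 0⊕0⊕1⊕1⊕1⊕0⊕0⊕0⊕0⊕0⊕0⊕1⊕1⊕0⊕1⊕1 = 1
Syndrome s16…s1 = 11011 → error at position 27.
Flip position 27: 0111111010011110011100000011011 → 0111111010011110011100000001011

0111111010011110011100000001011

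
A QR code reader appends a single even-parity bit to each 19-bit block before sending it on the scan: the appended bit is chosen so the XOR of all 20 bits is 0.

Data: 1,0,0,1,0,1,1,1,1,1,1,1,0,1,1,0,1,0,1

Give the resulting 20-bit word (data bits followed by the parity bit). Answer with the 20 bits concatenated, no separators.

10010111111101101011

XOR of the 19 data bits: 1⊕0⊕0⊕1⊕0⊕1⊕1⊕1⊕1⊕1⊕1⊕1⊕0⊕1⊕1⊕0⊕1⊕0⊕1 = 1
Parity bit = 1 (so all 20 bits XOR to 0).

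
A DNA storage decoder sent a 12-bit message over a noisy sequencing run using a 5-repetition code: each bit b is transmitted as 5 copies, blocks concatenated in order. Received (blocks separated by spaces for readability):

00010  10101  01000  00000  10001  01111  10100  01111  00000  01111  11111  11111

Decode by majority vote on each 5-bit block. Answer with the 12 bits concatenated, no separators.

010001010111

Block 1 (00010): 1 one → 0
Block 2 (10101): 3 ones → 1
Block 3 (01000): 1 one → 0
Block 4 (00000): 0 ones → 0
Block 5 (10001): 2 ones → 0
Block 6 (01111): 4 ones → 1
Block 7 (10100): 2 ones → 0
Block 8 (01111): 4 ones → 1
Block 9 (00000): 0 ones → 0
Block 10 (01111): 4 ones → 1
Block 11 (11111): 5 ones → 1
Block 12 (11111): 5 ones → 1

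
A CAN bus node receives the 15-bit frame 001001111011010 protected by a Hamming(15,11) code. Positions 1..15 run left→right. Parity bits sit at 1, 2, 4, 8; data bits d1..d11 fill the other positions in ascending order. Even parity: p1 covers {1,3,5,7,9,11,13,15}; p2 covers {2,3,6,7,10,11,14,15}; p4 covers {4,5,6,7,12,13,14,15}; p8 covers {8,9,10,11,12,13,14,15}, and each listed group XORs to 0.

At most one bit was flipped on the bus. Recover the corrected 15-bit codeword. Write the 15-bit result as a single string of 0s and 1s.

s1 (pos 1,3,5,7,9,11,13,15): 0⊕1⊕0⊕1⊕1⊕1⊕0⊕0 = 0
s2 (pos 2,3,6,7,10,11,14,15): 0⊕1⊕1⊕1⊕0⊕1⊕1⊕0 = 1
s4 (pos 4,5,6,7,12,13,14,15): 0⊕0⊕1⊕1⊕1⊕0⊕1⊕0 = 0
s8 (pos 8,9,10,11,12,13,14,15): 1⊕1⊕0⊕1⊕1⊕0⊕1⊕0 = 1
Syndrome s8…s1 = 1010 → error at position 10.
Flip position 10: 001001111011010 → 001001111111010

001001111111010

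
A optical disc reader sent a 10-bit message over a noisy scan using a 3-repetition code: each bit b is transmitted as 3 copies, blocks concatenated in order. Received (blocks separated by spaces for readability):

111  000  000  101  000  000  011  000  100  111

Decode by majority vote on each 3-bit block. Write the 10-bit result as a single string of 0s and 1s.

1001001001

Block 1 (111): 3 ones → 1
Block 2 (000): 0 ones → 0
Block 3 (000): 0 ones → 0
Block 4 (101): 2 ones → 1
Block 5 (000): 0 ones → 0
Block 6 (000): 0 ones → 0
Block 7 (011): 2 ones → 1
Block 8 (000): 0 ones → 0
Block 9 (100): 1 one → 0
Block 10 (111): 3 ones → 1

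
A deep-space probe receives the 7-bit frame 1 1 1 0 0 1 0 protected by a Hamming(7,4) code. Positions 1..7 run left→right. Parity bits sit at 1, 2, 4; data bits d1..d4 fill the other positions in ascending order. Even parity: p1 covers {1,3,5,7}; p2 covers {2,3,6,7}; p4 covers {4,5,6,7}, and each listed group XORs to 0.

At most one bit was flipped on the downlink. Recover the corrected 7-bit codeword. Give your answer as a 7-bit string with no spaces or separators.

s1 (pos 1,3,5,7): 1⊕1⊕0⊕0 = 0
s2 (pos 2,3,6,7): 1⊕1⊕1⊕0 = 1
s4 (pos 4,5,6,7): 0⊕0⊕1⊕0 = 1
Syndrome s4…s1 = 110 → error at position 6.
Flip position 6: 1110010 → 1110000

1110000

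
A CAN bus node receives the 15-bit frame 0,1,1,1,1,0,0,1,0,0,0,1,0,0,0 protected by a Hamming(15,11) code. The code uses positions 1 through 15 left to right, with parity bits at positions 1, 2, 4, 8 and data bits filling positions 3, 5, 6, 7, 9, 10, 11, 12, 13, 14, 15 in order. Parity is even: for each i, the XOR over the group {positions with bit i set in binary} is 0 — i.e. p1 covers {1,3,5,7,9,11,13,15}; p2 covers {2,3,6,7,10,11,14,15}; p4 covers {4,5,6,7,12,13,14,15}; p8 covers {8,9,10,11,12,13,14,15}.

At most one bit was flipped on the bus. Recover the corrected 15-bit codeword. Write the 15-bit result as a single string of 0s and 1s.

s1 (pos 1,3,5,7,9,11,13,15): 0⊕1⊕1⊕0⊕0⊕0⊕0⊕0 = 0
s2 (pos 2,3,6,7,10,11,14,15): 1⊕1⊕0⊕0⊕0⊕0⊕0⊕0 = 0
s4 (pos 4,5,6,7,12,13,14,15): 1⊕1⊕0⊕0⊕1⊕0⊕0⊕0 = 1
s8 (pos 8,9,10,11,12,13,14,15): 1⊕0⊕0⊕0⊕1⊕0⊕0⊕0 = 0
Syndrome s8…s1 = 0100 → error at position 4.
Flip position 4: 011110010001000 → 011010010001000

011010010001000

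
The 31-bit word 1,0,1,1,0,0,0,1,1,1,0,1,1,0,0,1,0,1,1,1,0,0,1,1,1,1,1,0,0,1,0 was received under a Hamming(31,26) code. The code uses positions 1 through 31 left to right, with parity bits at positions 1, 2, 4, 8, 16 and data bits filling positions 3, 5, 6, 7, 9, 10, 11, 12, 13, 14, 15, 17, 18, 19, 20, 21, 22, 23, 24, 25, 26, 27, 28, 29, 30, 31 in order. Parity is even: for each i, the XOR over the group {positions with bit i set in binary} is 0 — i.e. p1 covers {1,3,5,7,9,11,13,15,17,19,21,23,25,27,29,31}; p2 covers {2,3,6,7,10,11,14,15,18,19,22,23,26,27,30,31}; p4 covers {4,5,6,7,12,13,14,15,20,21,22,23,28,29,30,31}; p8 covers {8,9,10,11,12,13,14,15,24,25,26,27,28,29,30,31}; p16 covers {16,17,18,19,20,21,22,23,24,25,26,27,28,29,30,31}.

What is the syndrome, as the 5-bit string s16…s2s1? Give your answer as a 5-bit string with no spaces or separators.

s1 (pos 1,3,5,7,9,11,13,15,17,19,21,23,25,27,29,31): 1⊕1⊕0⊕0⊕1⊕0⊕1⊕0⊕0⊕1⊕0⊕1⊕1⊕1⊕0⊕0 = 0
s2 (pos 2,3,6,7,10,11,14,15,18,19,22,23,26,27,30,31): 0⊕1⊕0⊕0⊕1⊕0⊕0⊕0⊕1⊕1⊕0⊕1⊕1⊕1⊕1⊕0 = 0
s4 (pos 4,5,6,7,12,13,14,15,20,21,22,23,28,29,30,31): 1⊕0⊕0⊕0⊕1⊕1⊕0⊕0⊕1⊕0⊕0⊕1⊕0⊕0⊕1⊕0 = 0
s8 (pos 8,9,10,11,12,13,14,15,24,25,26,27,28,29,30,31): 1⊕1⊕1⊕0⊕1⊕1⊕0⊕0⊕1⊕1⊕1⊕1⊕0⊕0⊕1⊕0 = 0
s16 (pos 16,17,18,19,20,21,22,23,24,25,26,27,28,29,30,31): 1⊕0⊕1⊕1⊕1⊕0⊕0⊕1⊕1⊕1⊕1⊕1⊕0⊕0⊕1⊕0 = 0
Syndrome s16…s1 = 00000 → no error.

00000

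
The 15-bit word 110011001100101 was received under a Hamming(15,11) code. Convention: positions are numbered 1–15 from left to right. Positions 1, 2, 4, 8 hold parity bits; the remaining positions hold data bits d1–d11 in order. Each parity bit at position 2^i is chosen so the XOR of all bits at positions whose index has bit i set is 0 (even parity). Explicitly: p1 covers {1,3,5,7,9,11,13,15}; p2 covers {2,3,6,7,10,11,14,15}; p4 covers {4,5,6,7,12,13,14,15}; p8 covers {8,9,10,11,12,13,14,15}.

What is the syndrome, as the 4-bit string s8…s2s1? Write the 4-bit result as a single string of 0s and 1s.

s1 (pos 1,3,5,7,9,11,13,15): 1⊕0⊕1⊕0⊕1⊕0⊕1⊕1 = 1
s2 (pos 2,3,6,7,10,11,14,15): 1⊕0⊕1⊕0⊕1⊕0⊕0⊕1 = 0
s4 (pos 4,5,6,7,12,13,14,15): 0⊕1⊕1⊕0⊕0⊕1⊕0⊕1 = 0
s8 (pos 8,9,10,11,12,13,14,15): 0⊕1⊕1⊕0⊕0⊕1⊕0⊕1 = 0
Syndrome s8…s1 = 0001 → error at position 1.

0001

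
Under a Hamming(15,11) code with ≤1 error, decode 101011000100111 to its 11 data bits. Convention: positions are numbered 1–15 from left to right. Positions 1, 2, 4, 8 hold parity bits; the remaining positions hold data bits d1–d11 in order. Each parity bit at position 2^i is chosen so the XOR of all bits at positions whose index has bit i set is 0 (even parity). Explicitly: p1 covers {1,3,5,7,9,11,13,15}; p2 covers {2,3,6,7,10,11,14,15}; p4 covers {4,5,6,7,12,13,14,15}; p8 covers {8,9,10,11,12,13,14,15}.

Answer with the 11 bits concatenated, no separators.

11110100111

s1 (pos 1,3,5,7,9,11,13,15): 1⊕1⊕1⊕0⊕0⊕0⊕1⊕1 = 1
s2 (pos 2,3,6,7,10,11,14,15): 0⊕1⊕1⊕0⊕1⊕0⊕1⊕1 = 1
s4 (pos 4,5,6,7,12,13,14,15): 0⊕1⊕1⊕0⊕0⊕1⊕1⊕1 = 1
s8 (pos 8,9,10,11,12,13,14,15): 0⊕0⊕1⊕0⊕0⊕1⊕1⊕1 = 0
Syndrome s8…s1 = 0111 → error at position 7.
Flip position 7: 101011000100111 → 101011100100111
Read data bits from positions 3,5,6,7,9,10,11,12,13,14,15: 11110100111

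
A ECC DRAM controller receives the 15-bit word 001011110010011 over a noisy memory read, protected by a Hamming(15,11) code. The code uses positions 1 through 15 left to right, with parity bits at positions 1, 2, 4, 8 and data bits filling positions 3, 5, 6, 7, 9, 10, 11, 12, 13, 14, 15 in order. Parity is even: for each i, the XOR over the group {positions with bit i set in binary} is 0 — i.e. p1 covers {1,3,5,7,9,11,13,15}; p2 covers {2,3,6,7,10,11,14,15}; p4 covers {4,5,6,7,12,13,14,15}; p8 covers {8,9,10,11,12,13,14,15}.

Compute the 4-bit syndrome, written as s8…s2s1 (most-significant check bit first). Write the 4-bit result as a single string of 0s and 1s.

s1 (pos 1,3,5,7,9,11,13,15): 0⊕1⊕1⊕1⊕0⊕1⊕0⊕1 = 1
s2 (pos 2,3,6,7,10,11,14,15): 0⊕1⊕1⊕1⊕0⊕1⊕1⊕1 = 0
s4 (pos 4,5,6,7,12,13,14,15): 0⊕1⊕1⊕1⊕0⊕0⊕1⊕1 = 1
s8 (pos 8,9,10,11,12,13,14,15): 1⊕0⊕0⊕1⊕0⊕0⊕1⊕1 = 0
Syndrome s8…s1 = 0101 → error at position 5.

0101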